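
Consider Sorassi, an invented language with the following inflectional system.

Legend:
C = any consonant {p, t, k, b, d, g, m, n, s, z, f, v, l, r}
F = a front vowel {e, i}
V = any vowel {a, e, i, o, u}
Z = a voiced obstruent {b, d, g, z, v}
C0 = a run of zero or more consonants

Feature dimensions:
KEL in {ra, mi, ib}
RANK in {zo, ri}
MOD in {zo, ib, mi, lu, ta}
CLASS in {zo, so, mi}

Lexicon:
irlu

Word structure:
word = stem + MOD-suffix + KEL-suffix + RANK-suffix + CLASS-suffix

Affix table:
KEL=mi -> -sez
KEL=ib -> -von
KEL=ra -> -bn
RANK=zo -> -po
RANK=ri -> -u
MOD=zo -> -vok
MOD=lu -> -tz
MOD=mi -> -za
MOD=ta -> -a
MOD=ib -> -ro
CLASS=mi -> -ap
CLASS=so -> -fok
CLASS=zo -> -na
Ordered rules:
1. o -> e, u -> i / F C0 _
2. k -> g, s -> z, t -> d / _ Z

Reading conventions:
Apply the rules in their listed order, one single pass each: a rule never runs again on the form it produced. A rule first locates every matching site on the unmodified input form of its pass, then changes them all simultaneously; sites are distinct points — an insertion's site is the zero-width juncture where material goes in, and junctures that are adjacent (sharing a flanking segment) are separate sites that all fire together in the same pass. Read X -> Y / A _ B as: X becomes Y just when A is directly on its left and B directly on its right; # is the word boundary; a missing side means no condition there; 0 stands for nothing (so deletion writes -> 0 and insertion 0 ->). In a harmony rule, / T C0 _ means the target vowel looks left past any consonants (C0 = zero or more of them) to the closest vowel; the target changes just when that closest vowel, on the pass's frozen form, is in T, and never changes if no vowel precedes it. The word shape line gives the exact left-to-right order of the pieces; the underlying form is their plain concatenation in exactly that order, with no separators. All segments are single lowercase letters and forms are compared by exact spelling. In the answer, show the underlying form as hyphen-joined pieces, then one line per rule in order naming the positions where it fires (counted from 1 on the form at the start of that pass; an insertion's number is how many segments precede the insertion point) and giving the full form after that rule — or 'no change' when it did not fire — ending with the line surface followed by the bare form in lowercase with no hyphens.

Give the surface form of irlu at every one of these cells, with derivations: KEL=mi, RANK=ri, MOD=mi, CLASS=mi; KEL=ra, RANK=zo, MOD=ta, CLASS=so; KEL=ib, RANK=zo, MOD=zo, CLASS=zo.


cell KEL=mi, RANK=ri, MOD=mi, CLASS=mi:
underlying: irlu-za-sez-u-ap
1. o -> e, u -> i / F C0 _: fires at position(s) 4, 10: irlizaseziap
2. k -> g, s -> z, t -> d / _ Z: no change
surface: irlizaseziap

cell KEL=ra, RANK=zo, MOD=ta, CLASS=so:
underlying: irlu-a-bn-po-fok
1. o -> e, u -> i / F C0 _: fires at position(s) 4: irliabnpofok
2. k -> g, s -> z, t -> d / _ Z: no change
surface: irliabnpofok

cell KEL=ib, RANK=zo, MOD=zo, CLASS=zo:
underlying: irlu-vok-von-po-na
1. o -> e, u -> i / F C0 _: fires at position(s) 4: irlivokvonpona
2. k -> g, s -> z, t -> d / _ Z: fires at position(s) 7: irlivogvonpona
surface: irlivogvonpona


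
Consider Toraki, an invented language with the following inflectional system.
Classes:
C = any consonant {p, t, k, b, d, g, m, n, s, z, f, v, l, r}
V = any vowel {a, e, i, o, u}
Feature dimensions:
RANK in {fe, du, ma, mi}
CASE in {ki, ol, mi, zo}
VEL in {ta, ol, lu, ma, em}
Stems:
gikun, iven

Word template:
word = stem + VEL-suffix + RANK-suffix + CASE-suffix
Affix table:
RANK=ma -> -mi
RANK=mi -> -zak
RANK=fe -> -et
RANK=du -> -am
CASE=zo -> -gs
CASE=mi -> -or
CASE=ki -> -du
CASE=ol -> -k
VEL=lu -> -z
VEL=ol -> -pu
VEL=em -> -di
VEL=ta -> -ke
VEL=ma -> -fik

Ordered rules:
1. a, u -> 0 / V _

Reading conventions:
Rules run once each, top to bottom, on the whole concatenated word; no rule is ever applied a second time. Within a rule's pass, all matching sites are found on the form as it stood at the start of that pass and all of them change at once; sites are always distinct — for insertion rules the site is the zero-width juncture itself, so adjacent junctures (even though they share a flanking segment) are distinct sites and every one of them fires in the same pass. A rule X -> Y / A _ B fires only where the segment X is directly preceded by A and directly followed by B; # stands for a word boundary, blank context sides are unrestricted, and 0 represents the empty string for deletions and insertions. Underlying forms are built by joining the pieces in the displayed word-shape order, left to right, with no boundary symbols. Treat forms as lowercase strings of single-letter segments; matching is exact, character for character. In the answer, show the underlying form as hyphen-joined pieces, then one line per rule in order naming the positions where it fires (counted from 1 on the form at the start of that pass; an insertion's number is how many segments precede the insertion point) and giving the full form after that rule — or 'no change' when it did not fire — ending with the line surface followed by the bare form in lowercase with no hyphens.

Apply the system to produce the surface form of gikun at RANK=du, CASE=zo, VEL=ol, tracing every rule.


underlying: gikun-pu-am-gs
1. a, u -> 0 / V _: fires at position(s) 8: gikunpumgs
surface: gikunpumgs


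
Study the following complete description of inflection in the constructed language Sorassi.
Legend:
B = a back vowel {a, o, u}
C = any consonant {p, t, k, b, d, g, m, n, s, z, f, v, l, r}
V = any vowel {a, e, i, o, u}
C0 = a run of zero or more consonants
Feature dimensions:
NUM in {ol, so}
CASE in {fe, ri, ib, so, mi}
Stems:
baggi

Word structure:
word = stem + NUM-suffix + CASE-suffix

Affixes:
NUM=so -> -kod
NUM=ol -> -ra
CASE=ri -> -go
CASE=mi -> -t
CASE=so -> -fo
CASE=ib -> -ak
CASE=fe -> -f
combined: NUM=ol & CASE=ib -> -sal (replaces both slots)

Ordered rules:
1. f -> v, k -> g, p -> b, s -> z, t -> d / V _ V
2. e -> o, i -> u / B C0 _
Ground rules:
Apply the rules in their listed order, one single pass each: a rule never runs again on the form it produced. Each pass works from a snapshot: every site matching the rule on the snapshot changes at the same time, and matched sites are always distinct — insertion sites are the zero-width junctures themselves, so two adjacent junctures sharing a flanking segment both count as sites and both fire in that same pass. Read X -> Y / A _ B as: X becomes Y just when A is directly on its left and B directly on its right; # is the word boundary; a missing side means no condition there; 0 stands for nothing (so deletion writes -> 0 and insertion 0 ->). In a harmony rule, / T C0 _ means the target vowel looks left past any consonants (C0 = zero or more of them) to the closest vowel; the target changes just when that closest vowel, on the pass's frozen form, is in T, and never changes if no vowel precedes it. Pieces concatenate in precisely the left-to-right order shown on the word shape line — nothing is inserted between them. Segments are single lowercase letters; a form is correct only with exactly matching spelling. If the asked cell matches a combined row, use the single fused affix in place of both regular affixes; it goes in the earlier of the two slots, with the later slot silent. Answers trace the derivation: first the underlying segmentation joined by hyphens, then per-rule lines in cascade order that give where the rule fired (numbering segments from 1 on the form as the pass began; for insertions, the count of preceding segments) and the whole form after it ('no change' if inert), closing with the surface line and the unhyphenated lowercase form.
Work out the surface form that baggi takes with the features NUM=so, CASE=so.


underlying: baggi-kod-fo
1. f -> v, k -> g, p -> b, s -> z, t -> d / V _ V: fires at position(s) 6: baggigodfo
2. e -> o, i -> u / B C0 _: fires at position(s) 5: baggugodfo
surface: baggugodfo


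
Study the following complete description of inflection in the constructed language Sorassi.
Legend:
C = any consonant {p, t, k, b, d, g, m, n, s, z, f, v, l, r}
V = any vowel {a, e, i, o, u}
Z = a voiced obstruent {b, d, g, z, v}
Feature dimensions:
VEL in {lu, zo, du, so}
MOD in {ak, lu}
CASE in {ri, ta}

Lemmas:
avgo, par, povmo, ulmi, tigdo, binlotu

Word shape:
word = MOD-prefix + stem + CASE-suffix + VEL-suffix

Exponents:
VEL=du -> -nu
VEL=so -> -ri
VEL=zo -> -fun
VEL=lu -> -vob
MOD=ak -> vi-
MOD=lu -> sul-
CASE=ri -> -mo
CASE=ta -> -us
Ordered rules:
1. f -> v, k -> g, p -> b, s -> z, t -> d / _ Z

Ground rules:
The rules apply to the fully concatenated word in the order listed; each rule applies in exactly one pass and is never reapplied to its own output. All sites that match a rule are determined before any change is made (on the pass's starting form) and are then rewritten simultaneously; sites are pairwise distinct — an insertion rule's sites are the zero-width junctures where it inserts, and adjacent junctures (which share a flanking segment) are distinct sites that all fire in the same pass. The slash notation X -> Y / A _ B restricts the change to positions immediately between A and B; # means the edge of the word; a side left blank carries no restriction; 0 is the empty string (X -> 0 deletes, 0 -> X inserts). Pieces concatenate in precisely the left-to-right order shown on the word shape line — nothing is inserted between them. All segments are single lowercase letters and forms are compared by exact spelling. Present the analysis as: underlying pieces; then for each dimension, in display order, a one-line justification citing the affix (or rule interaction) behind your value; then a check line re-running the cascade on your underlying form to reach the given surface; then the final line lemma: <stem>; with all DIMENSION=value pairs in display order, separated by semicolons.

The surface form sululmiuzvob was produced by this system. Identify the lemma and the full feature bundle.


underlying: sul-ulmi-us-vob
VEL=lu - signalled by the affix -vob
MOD=lu - signalled by the affix sul-
CASE=ta - signalled by the affix -us
check: sululmiusvob -> sululmiuzvob
lemma: ulmi; VEL=lu; MOD=lu; CASE=ta


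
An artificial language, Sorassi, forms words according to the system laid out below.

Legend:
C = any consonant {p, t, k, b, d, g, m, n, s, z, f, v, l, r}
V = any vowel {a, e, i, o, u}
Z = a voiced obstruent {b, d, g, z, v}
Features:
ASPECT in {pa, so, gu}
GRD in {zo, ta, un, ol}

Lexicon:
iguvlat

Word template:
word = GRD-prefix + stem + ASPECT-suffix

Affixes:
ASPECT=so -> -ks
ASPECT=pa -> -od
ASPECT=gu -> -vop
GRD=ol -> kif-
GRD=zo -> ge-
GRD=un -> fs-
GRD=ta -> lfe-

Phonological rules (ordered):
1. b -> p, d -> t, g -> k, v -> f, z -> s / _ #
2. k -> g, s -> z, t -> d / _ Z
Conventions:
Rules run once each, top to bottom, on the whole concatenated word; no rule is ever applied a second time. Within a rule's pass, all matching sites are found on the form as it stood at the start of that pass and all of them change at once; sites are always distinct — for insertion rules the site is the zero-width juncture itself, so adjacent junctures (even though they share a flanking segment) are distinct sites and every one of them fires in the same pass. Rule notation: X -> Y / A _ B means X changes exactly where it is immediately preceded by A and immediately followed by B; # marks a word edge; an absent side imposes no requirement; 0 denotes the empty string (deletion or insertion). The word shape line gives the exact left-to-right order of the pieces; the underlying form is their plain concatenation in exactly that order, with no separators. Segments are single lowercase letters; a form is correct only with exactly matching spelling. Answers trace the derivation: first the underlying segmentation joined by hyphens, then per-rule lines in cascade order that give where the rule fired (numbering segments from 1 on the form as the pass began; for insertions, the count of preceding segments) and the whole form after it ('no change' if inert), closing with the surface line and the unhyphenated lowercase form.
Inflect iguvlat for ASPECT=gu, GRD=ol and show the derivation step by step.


underlying: kif-iguvlat-vop
1. b -> p, d -> t, g -> k, v -> f, z -> s / _ #: no change
2. k -> g, s -> z, t -> d / _ Z: fires at position(s) 10: kifiguvladvop
surface: kifiguvladvop


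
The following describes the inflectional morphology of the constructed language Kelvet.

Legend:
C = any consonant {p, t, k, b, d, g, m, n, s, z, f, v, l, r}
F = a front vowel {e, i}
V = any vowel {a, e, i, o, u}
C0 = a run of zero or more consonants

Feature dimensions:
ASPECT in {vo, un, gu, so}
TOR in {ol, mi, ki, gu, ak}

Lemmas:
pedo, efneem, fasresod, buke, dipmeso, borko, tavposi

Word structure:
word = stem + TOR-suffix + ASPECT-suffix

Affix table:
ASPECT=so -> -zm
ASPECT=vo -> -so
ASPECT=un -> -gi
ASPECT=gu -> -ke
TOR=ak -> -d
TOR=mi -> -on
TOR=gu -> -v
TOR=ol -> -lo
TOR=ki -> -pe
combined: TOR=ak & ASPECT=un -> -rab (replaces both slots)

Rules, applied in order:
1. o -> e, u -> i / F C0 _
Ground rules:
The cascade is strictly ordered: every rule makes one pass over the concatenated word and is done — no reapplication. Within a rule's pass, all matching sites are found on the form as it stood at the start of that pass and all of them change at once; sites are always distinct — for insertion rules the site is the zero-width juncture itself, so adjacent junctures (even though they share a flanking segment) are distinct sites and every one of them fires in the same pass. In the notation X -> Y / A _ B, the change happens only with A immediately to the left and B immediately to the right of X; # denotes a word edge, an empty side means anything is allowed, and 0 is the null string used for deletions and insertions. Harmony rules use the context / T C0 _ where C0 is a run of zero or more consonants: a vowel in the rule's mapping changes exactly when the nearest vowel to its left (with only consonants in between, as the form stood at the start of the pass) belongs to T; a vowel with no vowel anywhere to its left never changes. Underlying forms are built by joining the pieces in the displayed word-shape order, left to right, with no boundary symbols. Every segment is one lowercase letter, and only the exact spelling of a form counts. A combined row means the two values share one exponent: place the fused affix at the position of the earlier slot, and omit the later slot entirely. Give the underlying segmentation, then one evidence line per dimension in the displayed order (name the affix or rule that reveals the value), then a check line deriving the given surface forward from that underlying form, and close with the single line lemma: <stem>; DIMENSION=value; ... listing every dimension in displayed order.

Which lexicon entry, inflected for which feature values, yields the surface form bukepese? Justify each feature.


underlying: buke-pe-so
ASPECT=vo - signalled by the affix -so
TOR=ki - signalled by the affix -pe
check: bukepeso -> bukepese
lemma: buke; ASPECT=vo; TOR=ki


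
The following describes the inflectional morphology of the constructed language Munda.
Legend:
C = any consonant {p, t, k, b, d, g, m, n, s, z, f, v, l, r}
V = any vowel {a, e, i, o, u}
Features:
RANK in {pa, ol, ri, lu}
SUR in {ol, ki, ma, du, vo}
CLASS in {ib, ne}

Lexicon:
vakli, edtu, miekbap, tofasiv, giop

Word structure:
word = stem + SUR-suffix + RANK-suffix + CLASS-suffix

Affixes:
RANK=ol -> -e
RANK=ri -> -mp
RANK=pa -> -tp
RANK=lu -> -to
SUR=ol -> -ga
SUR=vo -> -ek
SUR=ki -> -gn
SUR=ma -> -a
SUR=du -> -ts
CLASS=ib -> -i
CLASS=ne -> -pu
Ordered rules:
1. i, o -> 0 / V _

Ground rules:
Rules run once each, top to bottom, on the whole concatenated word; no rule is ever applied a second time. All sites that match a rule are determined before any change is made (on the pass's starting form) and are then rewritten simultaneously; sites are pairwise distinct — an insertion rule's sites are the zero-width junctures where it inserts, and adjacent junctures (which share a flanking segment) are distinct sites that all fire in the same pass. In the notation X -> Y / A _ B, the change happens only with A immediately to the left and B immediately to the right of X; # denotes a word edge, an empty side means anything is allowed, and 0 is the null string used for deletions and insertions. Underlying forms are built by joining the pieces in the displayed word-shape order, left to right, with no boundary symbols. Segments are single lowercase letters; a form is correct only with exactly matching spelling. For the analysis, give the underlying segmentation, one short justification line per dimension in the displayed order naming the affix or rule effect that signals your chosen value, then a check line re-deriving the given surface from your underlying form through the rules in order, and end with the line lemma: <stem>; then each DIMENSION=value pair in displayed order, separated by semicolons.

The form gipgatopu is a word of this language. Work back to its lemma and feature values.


underlying: giop-ga-to-pu
RANK=lu - signalled by the affix -to
SUR=ol - signalled by the affix -ga
CLASS=ne - signalled by the affix -pu
check: giopgatopu -> gipgatopu
lemma: giop; RANK=lu; SUR=ol; CLASS=ne


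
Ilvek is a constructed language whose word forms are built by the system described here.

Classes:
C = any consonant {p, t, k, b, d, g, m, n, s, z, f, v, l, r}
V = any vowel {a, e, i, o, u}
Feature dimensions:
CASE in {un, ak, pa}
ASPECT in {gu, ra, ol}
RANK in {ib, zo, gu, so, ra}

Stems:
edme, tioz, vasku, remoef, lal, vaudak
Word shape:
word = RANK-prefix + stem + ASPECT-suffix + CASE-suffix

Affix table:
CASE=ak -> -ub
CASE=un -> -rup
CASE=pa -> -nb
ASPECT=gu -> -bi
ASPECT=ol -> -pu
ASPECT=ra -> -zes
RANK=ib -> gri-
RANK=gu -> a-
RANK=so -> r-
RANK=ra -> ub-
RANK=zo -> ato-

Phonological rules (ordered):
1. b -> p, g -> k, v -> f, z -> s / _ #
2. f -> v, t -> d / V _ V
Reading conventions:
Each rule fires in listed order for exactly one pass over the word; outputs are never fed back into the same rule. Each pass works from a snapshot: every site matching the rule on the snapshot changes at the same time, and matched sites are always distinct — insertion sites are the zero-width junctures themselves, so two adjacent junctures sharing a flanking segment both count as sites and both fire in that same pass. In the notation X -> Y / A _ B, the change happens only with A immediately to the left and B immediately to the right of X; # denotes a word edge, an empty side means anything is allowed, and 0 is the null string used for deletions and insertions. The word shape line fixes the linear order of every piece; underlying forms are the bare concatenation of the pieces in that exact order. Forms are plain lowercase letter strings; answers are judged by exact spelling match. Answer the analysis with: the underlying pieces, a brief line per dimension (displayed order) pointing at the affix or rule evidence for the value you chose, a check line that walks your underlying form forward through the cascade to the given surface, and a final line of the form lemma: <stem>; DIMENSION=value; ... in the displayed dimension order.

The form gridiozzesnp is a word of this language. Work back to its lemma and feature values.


underlying: gri-tioz-zes-nb
CASE=pa - signalled by the affix -nb
ASPECT=ra - signalled by the affix -zes
RANK=ib - signalled by the affix gri-
check: gritiozzesnb -> gritiozzesnp -> gridiozzesnp
lemma: tioz; CASE=pa; ASPECT=ra; RANK=ib


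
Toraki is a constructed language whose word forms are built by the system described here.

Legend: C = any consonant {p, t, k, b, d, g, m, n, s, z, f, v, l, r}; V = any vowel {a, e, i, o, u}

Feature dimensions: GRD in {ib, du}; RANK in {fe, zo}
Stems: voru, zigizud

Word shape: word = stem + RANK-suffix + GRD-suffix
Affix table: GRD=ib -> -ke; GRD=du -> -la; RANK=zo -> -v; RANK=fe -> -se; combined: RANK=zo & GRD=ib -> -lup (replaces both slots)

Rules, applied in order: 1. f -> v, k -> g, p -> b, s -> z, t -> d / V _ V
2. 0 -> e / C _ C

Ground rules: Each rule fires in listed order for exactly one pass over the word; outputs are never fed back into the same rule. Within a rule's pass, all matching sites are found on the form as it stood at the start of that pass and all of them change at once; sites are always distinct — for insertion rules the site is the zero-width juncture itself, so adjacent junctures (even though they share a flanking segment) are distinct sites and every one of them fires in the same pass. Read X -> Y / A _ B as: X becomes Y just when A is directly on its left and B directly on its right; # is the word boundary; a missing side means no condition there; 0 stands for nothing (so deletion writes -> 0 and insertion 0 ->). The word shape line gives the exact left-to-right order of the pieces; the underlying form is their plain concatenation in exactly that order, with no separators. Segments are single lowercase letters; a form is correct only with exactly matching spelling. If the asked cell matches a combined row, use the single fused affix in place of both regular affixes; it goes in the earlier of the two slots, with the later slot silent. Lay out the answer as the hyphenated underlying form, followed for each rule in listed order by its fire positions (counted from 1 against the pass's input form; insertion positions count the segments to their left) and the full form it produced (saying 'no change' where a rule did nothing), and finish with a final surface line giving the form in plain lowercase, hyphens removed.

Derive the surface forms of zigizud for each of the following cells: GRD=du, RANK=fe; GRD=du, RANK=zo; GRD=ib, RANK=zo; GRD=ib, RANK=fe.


cell GRD=du, RANK=fe:
underlying: zigizud-se-la
1. f -> v, k -> g, p -> b, s -> z, t -> d / V _ V: no change
2. 0 -> e / C _ C: inserts after position(s) 7: zigizudesela
surface: zigizudesela

cell GRD=du, RANK=zo:
underlying: zigizud-v-la
1. f -> v, k -> g, p -> b, s -> z, t -> d / V _ V: no change
2. 0 -> e / C _ C: inserts after position(s) 7, 8: zigizudevela
surface: zigizudevela

cell GRD=ib, RANK=zo:
underlying: zigizud-lup
1. f -> v, k -> g, p -> b, s -> z, t -> d / V _ V: no change
2. 0 -> e / C _ C: inserts after position(s) 7: zigizudelup
surface: zigizudelup

cell GRD=ib, RANK=fe:
underlying: zigizud-se-ke
1. f -> v, k -> g, p -> b, s -> z, t -> d / V _ V: fires at position(s) 10: zigizudsege
2. 0 -> e / C _ C: inserts after position(s) 7: zigizudesege
surface: zigizudesege


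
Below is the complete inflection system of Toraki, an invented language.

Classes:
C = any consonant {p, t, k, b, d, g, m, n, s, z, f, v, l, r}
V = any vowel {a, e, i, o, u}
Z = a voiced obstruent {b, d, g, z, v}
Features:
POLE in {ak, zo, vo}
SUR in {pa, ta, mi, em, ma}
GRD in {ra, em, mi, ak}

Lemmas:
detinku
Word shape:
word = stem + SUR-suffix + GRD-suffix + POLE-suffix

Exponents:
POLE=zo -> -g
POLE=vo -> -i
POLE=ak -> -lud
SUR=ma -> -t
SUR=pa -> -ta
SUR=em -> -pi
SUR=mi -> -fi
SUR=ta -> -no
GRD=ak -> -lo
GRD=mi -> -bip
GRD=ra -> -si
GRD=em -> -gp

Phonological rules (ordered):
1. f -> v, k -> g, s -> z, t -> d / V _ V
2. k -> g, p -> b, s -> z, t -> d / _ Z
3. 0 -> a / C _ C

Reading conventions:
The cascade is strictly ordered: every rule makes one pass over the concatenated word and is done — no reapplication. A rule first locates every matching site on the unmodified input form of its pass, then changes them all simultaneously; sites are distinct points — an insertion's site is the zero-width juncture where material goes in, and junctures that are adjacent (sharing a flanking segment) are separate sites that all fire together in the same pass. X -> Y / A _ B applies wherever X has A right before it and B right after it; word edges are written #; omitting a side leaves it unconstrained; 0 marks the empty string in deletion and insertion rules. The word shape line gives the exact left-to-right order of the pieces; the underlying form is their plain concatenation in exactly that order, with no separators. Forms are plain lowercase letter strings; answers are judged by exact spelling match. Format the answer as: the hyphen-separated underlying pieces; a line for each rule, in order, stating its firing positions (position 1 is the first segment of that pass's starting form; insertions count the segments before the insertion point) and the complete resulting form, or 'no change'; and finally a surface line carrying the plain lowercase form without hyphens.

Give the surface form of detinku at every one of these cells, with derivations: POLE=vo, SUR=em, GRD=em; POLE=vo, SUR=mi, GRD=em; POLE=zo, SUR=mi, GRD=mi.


cell POLE=vo, SUR=em, GRD=em:
underlying: detinku-pi-gp-i
1. f -> v, k -> g, s -> z, t -> d / V _ V: fires at position(s) 3: dedinkupigpi
2. k -> g, p -> b, s -> z, t -> d / _ Z: no change
3. 0 -> a / C _ C: inserts after position(s) 5, 10: dedinakupigapi
surface: dedinakupigapi

cell POLE=vo, SUR=mi, GRD=em:
underlying: detinku-fi-gp-i
1. f -> v, k -> g, s -> z, t -> d / V _ V: fires at position(s) 3, 8: dedinkuvigpi
2. k -> g, p -> b, s -> z, t -> d / _ Z: no change
3. 0 -> a / C _ C: inserts after position(s) 5, 10: dedinakuvigapi
surface: dedinakuvigapi

cell POLE=zo, SUR=mi, GRD=mi:
underlying: detinku-fi-bip-g
1. f -> v, k -> g, s -> z, t -> d / V _ V: fires at position(s) 3, 8: dedinkuvibipg
2. k -> g, p -> b, s -> z, t -> d / _ Z: fires at position(s) 12: dedinkuvibibg
3. 0 -> a / C _ C: inserts after position(s) 5, 12: dedinakuvibibag
surface: dedinakuvibibag


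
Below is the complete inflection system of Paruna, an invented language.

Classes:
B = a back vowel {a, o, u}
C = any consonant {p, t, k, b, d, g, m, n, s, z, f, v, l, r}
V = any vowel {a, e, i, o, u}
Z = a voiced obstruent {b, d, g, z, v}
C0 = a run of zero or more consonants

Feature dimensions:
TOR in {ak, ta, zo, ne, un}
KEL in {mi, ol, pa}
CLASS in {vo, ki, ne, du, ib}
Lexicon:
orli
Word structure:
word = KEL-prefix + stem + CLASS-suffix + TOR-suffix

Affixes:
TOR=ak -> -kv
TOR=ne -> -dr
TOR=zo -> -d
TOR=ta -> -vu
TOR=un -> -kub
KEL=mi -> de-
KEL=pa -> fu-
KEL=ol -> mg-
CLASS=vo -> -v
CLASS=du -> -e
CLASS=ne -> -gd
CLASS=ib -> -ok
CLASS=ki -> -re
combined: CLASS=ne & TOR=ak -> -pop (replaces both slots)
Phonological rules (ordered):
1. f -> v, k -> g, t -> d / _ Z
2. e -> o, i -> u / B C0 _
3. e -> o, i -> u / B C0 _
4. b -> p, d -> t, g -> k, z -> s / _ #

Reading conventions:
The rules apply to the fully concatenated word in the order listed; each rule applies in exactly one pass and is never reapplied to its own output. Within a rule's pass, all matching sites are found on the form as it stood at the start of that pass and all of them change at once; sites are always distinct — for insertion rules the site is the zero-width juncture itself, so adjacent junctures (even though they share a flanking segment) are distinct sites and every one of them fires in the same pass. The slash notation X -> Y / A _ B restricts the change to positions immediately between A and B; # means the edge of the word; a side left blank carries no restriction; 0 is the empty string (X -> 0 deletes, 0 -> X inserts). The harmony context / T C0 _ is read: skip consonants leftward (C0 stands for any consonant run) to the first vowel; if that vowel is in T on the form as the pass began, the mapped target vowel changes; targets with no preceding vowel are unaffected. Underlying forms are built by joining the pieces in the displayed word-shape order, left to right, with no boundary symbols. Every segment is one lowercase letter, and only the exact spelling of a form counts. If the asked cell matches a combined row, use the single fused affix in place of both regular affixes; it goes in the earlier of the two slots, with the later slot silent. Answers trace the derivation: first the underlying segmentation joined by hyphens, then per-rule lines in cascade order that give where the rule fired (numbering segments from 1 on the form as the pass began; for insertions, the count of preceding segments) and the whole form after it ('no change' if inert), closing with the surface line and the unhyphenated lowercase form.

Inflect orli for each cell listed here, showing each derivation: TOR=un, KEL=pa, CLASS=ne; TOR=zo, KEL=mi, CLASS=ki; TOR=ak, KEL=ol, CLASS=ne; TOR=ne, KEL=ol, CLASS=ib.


cell TOR=un, KEL=pa, CLASS=ne:
underlying: fu-orli-gd-kub
1. f -> v, k -> g, t -> d / _ Z: no change
2. e -> o, i -> u / B C0 _: fires at position(s) 6: fuorlugdkub
3. e -> o, i -> u / B C0 _: no change
4. b -> p, d -> t, g -> k, z -> s / _ #: fires at position(s) 11: fuorlugdkup
surface: fuorlugdkup

cell TOR=zo, KEL=mi, CLASS=ki:
underlying: de-orli-re-d
1. f -> v, k -> g, t -> d / _ Z: no change
2. e -> o, i -> u / B C0 _: fires at position(s) 6: deorlured
3. e -> o, i -> u / B C0 _: fires at position(s) 8: deorlurod
4. b -> p, d -> t, g -> k, z -> s / _ #: fires at position(s) 9: deorlurot
surface: deorlurot

cell TOR=ak, KEL=ol, CLASS=ne:
underlying: mg-orli-pop
1. f -> v, k -> g, t -> d / _ Z: no change
2. e -> o, i -> u / B C0 _: fires at position(s) 6: mgorlupop
3. e -> o, i -> u / B C0 _: no change
4. b -> p, d -> t, g -> k, z -> s / _ #: no change
surface: mgorlupop

cell TOR=ne, KEL=ol, CLASS=ib:
underlying: mg-orli-ok-dr
1. f -> v, k -> g, t -> d / _ Z: fires at position(s) 8: mgorliogdr
2. e -> o, i -> u / B C0 _: fires at position(s) 6: mgorluogdr
3. e -> o, i -> u / B C0 _: no change
4. b -> p, d -> t, g -> k, z -> s / _ #: no change
surface: mgorluogdr


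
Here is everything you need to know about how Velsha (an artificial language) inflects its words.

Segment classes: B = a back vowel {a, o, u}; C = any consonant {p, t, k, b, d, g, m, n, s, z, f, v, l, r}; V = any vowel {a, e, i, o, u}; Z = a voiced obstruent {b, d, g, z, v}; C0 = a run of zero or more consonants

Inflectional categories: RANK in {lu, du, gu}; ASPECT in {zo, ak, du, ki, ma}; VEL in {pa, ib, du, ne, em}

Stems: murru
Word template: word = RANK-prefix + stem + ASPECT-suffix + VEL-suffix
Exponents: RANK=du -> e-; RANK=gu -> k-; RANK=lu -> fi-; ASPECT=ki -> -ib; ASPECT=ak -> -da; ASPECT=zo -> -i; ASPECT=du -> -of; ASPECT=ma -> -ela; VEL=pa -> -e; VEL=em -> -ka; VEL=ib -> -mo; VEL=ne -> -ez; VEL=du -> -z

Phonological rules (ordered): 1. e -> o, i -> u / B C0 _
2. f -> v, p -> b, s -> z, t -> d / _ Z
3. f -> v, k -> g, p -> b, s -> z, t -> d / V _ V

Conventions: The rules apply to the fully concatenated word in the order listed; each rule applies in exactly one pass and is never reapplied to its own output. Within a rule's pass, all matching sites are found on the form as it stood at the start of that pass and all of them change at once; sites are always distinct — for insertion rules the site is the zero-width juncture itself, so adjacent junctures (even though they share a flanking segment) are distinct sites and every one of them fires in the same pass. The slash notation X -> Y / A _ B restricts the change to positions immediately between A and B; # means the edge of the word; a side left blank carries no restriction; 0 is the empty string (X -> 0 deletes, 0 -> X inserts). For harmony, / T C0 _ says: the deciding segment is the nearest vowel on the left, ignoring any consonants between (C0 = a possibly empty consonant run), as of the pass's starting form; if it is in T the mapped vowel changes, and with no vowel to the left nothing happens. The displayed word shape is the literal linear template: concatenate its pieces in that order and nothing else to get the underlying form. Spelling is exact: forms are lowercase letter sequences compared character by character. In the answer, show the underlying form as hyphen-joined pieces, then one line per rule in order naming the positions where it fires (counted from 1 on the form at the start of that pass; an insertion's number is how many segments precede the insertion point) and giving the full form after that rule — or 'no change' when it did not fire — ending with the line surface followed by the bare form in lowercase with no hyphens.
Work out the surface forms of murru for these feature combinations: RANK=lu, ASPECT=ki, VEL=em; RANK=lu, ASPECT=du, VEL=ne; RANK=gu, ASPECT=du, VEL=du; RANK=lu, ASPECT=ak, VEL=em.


cell RANK=lu, ASPECT=ki, VEL=em:
underlying: fi-murru-ib-ka
1. e -> o, i -> u / B C0 _: fires at position(s) 8: fimurruubka
2. f -> v, p -> b, s -> z, t -> d / _ Z: no change
3. f -> v, k -> g, p -> b, s -> z, t -> d / V _ V: no change
surface: fimurruubka

cell RANK=lu, ASPECT=du, VEL=ne:
underlying: fi-murru-of-ez
1. e -> o, i -> u / B C0 _: fires at position(s) 10: fimurruofoz
2. f -> v, p -> b, s -> z, t -> d / _ Z: no change
3. f -> v, k -> g, p -> b, s -> z, t -> d / V _ V: fires at position(s) 9: fimurruovoz
surface: fimurruovoz

cell RANK=gu, ASPECT=du, VEL=du:
underlying: k-murru-of-z
1. e -> o, i -> u / B C0 _: no change
2. f -> v, p -> b, s -> z, t -> d / _ Z: fires at position(s) 8: kmurruovz
3. f -> v, k -> g, p -> b, s -> z, t -> d / V _ V: no change
surface: kmurruovz

cell RANK=lu, ASPECT=ak, VEL=em:
underlying: fi-murru-da-ka
1. e -> o, i -> u / B C0 _: no change
2. f -> v, p -> b, s -> z, t -> d / _ Z: no change
3. f -> v, k -> g, p -> b, s -> z, t -> d / V _ V: fires at position(s) 10: fimurrudaga
surface: fimurrudaga


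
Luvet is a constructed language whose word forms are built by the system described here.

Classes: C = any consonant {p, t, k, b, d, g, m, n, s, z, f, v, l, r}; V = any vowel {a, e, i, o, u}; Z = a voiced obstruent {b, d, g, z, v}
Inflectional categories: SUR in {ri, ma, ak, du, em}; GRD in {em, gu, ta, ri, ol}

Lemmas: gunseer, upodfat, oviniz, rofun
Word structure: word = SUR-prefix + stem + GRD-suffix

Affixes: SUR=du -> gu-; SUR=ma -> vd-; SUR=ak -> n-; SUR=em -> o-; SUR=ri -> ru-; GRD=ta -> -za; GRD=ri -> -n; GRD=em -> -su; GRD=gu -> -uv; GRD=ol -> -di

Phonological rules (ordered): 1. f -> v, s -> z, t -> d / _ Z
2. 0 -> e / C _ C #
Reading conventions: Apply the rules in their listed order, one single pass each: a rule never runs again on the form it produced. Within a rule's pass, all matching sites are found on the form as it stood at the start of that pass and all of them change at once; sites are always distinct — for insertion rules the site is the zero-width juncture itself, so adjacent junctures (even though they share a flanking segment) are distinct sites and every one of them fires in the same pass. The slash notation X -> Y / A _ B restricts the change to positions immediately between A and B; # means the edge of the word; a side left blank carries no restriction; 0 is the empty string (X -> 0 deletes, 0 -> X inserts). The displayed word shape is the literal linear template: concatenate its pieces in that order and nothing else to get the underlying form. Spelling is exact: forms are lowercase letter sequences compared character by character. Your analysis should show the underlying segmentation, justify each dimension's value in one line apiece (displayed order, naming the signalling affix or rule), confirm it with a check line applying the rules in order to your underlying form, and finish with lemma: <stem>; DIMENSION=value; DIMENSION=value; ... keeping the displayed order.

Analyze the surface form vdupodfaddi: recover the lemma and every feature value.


underlying: vd-upodfat-di
SUR=ma - signalled by the affix vd-
GRD=ol - signalled by the affix -di
check: vdupodfatdi -> vdupodfaddi -> vdupodfaddi
lemma: upodfat; SUR=ma; GRD=ol


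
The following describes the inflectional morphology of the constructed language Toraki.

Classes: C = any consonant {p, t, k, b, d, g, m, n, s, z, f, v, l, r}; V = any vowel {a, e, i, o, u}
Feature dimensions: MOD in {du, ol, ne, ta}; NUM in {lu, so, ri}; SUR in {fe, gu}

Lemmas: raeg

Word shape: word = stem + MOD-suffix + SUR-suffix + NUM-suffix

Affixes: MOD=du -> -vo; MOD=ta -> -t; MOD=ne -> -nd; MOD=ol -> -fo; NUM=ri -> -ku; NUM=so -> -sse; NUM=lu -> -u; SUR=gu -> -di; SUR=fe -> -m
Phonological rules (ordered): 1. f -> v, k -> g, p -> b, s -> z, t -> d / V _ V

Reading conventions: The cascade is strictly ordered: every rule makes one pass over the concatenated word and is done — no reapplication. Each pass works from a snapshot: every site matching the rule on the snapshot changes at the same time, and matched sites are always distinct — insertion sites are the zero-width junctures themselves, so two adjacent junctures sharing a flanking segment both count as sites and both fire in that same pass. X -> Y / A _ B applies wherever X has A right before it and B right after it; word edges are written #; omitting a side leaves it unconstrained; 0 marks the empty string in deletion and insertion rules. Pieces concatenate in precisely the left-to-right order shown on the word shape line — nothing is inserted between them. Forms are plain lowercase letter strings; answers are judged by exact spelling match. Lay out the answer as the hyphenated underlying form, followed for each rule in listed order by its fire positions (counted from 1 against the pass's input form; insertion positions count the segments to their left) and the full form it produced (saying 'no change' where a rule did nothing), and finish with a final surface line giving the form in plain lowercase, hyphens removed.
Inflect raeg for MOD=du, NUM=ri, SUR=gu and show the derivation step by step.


underlying: raeg-vo-di-ku
1. f -> v, k -> g, p -> b, s -> z, t -> d / V _ V: fires at position(s) 9: raegvodigu
surface: raegvodigu


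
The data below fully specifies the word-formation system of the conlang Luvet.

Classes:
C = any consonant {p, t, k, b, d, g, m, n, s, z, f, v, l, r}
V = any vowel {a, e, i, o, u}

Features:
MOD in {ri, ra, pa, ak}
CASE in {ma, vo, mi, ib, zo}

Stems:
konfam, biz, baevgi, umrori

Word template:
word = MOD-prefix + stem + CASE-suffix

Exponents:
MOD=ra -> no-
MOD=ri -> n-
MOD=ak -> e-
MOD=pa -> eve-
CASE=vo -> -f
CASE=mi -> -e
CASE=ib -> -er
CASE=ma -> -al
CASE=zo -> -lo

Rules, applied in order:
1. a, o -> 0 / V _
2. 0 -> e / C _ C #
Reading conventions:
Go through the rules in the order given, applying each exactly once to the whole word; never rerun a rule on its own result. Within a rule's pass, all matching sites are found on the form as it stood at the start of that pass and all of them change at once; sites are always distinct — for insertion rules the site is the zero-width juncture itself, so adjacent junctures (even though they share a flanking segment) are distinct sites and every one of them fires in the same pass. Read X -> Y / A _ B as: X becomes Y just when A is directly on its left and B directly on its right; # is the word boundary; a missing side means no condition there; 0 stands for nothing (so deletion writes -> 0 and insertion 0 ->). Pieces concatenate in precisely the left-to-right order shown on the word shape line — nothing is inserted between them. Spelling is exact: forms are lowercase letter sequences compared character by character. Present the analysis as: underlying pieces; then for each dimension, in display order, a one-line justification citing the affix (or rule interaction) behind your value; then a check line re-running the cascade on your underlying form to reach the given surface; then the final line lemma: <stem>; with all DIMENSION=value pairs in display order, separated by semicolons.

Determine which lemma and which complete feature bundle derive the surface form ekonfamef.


underlying: e-konfam-f
MOD=ak - signalled by the affix e-
CASE=vo - signalled by the affix -f
check: ekonfamf -> ekonfamf -> ekonfamef
lemma: konfam; MOD=ak; CASE=vo


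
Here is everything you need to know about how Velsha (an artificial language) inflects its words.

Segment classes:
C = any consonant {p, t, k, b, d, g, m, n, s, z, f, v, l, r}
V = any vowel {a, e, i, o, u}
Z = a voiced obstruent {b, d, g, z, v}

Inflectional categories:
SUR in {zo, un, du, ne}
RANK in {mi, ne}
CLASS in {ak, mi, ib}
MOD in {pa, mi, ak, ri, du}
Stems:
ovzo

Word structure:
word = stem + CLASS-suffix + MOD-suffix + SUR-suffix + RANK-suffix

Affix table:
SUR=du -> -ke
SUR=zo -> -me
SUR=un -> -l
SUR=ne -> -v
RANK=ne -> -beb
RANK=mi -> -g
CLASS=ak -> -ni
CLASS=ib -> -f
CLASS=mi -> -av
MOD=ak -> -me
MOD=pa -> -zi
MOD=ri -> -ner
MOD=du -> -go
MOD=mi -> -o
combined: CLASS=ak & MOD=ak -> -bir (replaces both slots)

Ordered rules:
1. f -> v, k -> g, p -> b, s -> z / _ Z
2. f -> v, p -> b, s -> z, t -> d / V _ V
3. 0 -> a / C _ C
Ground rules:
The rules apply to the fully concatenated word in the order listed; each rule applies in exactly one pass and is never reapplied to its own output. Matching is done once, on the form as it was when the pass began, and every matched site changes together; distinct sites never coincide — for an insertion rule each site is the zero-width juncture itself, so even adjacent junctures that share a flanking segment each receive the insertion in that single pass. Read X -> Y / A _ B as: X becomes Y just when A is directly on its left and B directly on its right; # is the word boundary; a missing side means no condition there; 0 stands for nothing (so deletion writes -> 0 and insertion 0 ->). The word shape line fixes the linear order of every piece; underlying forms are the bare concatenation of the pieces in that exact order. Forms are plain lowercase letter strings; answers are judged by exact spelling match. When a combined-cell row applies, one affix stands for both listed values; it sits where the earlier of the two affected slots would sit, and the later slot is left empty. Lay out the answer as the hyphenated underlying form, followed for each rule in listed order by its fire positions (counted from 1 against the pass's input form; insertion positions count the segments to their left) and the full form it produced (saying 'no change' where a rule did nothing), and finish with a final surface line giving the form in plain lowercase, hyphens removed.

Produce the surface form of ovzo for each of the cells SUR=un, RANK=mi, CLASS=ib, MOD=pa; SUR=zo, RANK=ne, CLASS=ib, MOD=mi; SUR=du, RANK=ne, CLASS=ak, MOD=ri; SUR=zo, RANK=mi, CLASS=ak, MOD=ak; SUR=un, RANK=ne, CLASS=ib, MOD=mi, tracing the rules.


cell SUR=un, RANK=mi, CLASS=ib, MOD=pa:
underlying: ovzo-f-zi-l-g
1. f -> v, k -> g, p -> b, s -> z / _ Z: fires at position(s) 5: ovzovzilg
2. f -> v, p -> b, s -> z, t -> d / V _ V: no change
3. 0 -> a / C _ C: inserts after position(s) 2, 5, 8: ovazovazilag
surface: ovazovazilag

cell SUR=zo, RANK=ne, CLASS=ib, MOD=mi:
underlying: ovzo-f-o-me-beb
1. f -> v, k -> g, p -> b, s -> z / _ Z: no change
2. f -> v, p -> b, s -> z, t -> d / V _ V: fires at position(s) 5: ovzovomebeb
3. 0 -> a / C _ C: inserts after position(s) 2: ovazovomebeb
surface: ovazovomebeb

cell SUR=du, RANK=ne, CLASS=ak, MOD=ri:
underlying: ovzo-ni-ner-ke-beb
1. f -> v, k -> g, p -> b, s -> z / _ Z: no change
2. f -> v, p -> b, s -> z, t -> d / V _ V: no change
3. 0 -> a / C _ C: inserts after position(s) 2, 9: ovazoninerakebeb
surface: ovazoninerakebeb

cell SUR=zo, RANK=mi, CLASS=ak, MOD=ak:
underlying: ovzo-bir-me-g
1. f -> v, k -> g, p -> b, s -> z / _ Z: no change
2. f -> v, p -> b, s -> z, t -> d / V _ V: no change
3. 0 -> a / C _ C: inserts after position(s) 2, 7: ovazobirameg
surface: ovazobirameg

cell SUR=un, RANK=ne, CLASS=ib, MOD=mi:
underlying: ovzo-f-o-l-beb
1. f -> v, k -> g, p -> b, s -> z / _ Z: no change
2. f -> v, p -> b, s -> z, t -> d / V _ V: fires at position(s) 5: ovzovolbeb
3. 0 -> a / C _ C: inserts after position(s) 2, 7: ovazovolabeb
surface: ovazovolabeb
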